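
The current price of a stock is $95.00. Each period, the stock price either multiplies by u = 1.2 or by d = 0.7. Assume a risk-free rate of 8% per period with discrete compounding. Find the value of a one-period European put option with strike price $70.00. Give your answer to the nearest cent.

Risk-neutral probability p = (1 + 0.08 − 0.7)/(1.2 − 0.7) = 0.3800/0.5000 = 0.7600
Terminal stock prices: S_u = 114, S_d = 66.5
Terminal payoffs (K − S): max(-44, 0) = 0, max(3.5, 0) = 3.5
Node 0 (S = 95): V_0 = 1/1.08·[0.7600·0.0000 + 0.2400·3.5000] = 0.7778

$0.78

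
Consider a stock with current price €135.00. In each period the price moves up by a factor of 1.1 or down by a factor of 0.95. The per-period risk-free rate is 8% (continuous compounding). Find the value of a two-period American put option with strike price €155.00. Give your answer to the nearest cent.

Risk-neutral probability p = (e^0.08 − 0.95)/(1.1 − 0.95) = 0.1333/0.1500 = 0.8886
Terminal stock prices: S_uu = 163.4, S_ud = 141.1, S_dd = 121.8
Terminal payoffs (K − S): max(-8.35, 0) = 0, max(13.93, 0) = 13.93, max(33.16, 0) = 33.16
Node u (S = 148.5): continuation = e^(−0.08)·[0.8886·0.0000 + 0.1114·13.9250] = 1.4322; exercise value = 6.5000 > continuation, so V_u = 6.5000 (exercise)
Node d (S = 128.2): continuation = e^(−0.08)·[0.8886·13.9250 + 0.1114·33.1625] = 14.8330; exercise value = 26.7500 > continuation, so V_d = 26.7500 (exercise)
Node 0 (S = 135): continuation = e^(−0.08)·[0.8886·6.5000 + 0.1114·26.7500] = 8.0830; exercise value = 20.0000 > continuation, so V_0 = 20.0000 (exercise)

€20.00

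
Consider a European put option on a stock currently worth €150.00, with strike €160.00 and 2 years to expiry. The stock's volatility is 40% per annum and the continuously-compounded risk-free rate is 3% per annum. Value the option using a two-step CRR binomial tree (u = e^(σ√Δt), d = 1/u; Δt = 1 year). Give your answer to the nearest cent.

CRR parameters: u = e^(σ√Δt) = e^(0.4·√1) = 1.4918, d = 1/u = 0.6703
Per-period rate: rΔt = 0.03·1 = 0.03, so R = e^0.03 = 1.0305
Risk-neutral probability p = (e^0.03 − 0.6703)/(1.4918 − 0.6703) = 0.3601/0.8215 = 0.4384
Terminal stock prices: S_uu = 333.8, S_ud = 150, S_dd = 67.4
Terminal payoffs (K − S): max(-173.8, 0) = 0, max(10, 0) = 10, max(92.6, 0) = 92.6
Node u (S = 223.8): V_u = e^(−0.03)·[0.4384·0.0000 + 0.5616·10.0000] = 5.4502
Node d (S = 100.5): V_d = e^(−0.03)·[0.4384·10.0000 + 0.5616·92.6007] = 54.7233
Node 0 (S = 150): V_0 = e^(−0.03)·[0.4384·5.4502 + 0.5616·54.7233] = 32.1438

€32.14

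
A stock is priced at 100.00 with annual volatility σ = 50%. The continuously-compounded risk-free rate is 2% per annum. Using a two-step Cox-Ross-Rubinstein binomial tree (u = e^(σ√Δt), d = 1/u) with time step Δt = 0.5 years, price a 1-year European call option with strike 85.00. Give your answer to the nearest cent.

CRR parameters: u = e^(σ√Δt) = e^(0.5·√0.5) = 1.4241, d = 1/u = 0.7022
Per-period rate: rΔt = 0.02·0.5 = 0.01, so R = e^0.01 = 1.0101
Risk-neutral probability p = (e^0.01 − 0.7022)/(1.4241 − 0.7022) = 0.3079/0.7219 = 0.4264
Terminal stock prices: S_uu = 202.8, S_ud = 100, S_dd = 49.31
Terminal payoffs (S − K): max(117.8, 0) = 117.8, max(15, 0) = 15, max(-35.69, 0) = 0
Node u (S = 142.4): V_u = e^(−0.01)·[0.4264·117.8115 + 0.5736·15.0000] = 58.2577
Node d (S = 70.22): V_d = e^(−0.01)·[0.4264·15.0000 + 0.5736·0.0000] = 6.3330
Node 0 (S = 100): V_0 = e^(−0.01)·[0.4264·58.2577 + 0.5736·6.3330] = 28.1925

28.19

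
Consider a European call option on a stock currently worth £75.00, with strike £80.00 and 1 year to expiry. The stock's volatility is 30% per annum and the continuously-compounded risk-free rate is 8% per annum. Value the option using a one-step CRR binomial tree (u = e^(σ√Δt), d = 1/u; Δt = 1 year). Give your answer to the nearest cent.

CRR parameters: u = e^(σ√Δt) = e^(0.3·√1) = 1.3499, d = 1/u = 0.7408
Per-period rate: rΔt = 0.08·1 = 0.08, so R = e^0.08 = 1.0833
Risk-neutral probability p = (e^0.08 − 0.7408)/(1.3499 − 0.7408) = 0.3425/0.6090 = 0.5623
Terminal stock prices: S_u = 101.2, S_d = 55.56
Terminal payoffs (S − K): max(21.24, 0) = 21.24, max(-24.44, 0) = 0
Node 0 (S = 75): V_0 = e^(−0.08)·[0.5623·21.2394 + 0.4377·0.0000] = 11.0249

£11.02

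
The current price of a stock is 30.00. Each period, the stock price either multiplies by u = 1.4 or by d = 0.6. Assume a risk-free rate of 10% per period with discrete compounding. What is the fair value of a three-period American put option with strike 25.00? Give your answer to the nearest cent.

Risk-neutral probability p = (1 + 0.1 − 0.6)/(1.4 − 0.6) = 0.5000/0.8000 = 0.6250
Terminal stock prices: S_uuu = 82.32, S_uud = 35.28, S_udd = 15.12, S_ddd = 6.48
Terminal payoffs (K − S): max(-57.32, 0) = 0, max(-10.28, 0) = 0, max(9.88, 0) = 9.88, max(18.52, 0) = 18.52
Node uu (S = 58.8): continuation = 1/1.1·[0.6250·0.0000 + 0.3750·0.0000] = 0.0000; exercise value = 0.0000 ≤ continuation, so V_uu = 0.0000
Node ud (S = 25.2): continuation = 1/1.1·[0.6250·0.0000 + 0.3750·9.8800] = 3.3682; exercise value = 0.0000 ≤ continuation, so V_ud = 3.3682
Node dd (S = 10.8): continuation = 1/1.1·[0.6250·9.8800 + 0.3750·18.5200] = 11.9273; exercise value = 14.2000 > continuation, so V_dd = 14.2000 (exercise)
Node u (S = 42): continuation = 1/1.1·[0.6250·0.0000 + 0.3750·3.3682] = 1.1482; exercise value = 0.0000 ≤ continuation, so V_u = 1.1482
Node d (S = 18): continuation = 1/1.1·[0.6250·3.3682 + 0.3750·14.2000] = 6.7546; exercise value = 7.0000 > continuation, so V_d = 7.0000 (exercise)
Node 0 (S = 30): continuation = 1/1.1·[0.6250·1.1482 + 0.3750·7.0000] = 3.0388; exercise value = 0.0000 ≤ continuation, so V_0 = 3.0388

3.04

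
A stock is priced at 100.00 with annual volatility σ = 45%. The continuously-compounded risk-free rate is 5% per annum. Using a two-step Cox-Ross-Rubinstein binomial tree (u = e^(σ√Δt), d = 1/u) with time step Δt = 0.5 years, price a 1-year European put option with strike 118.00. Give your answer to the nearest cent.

26.54

CRR parameters: u = e^(σ√Δt) = e^(0.45·√0.5) = 1.3746, d = 1/u = 0.7275
Per-period rate: rΔt = 0.05·0.5 = 0.025, so R = e^0.025 = 1.0253
Risk-neutral probability p = (e^0.025 − 0.7275)/(1.3746 − 0.7275) = 0.2979/0.6472 = 0.4602
Terminal stock prices: S_uu = 189, S_ud = 100, S_dd = 52.92
Terminal payoffs (K − S): max(-70.97, 0) = 0, max(18, 0) = 18, max(65.08, 0) = 65.08
Node u (S = 137.5): V_u = e^(−0.025)·[0.4602·0.0000 + 0.5398·18.0000] = 9.4760
Node d (S = 72.75): V_d = e^(−0.025)·[0.4602·18.0000 + 0.5398·65.0804] = 42.3407
Node 0 (S = 100): V_0 = e^(−0.025)·[0.4602·9.4760 + 0.5398·42.3407] = 26.5434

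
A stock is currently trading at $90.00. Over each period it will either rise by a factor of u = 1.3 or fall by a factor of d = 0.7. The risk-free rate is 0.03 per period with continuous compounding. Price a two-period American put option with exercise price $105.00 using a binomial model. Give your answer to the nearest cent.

$23.69

Risk-neutral probability p = (e^0.03 − 0.7)/(1.3 − 0.7) = 0.3305/0.6000 = 0.5508
Terminal stock prices: S_uu = 152.1, S_ud = 81.9, S_dd = 44.1
Terminal payoffs (K − S): max(-47.1, 0) = 0, max(23.1, 0) = 23.1, max(60.9, 0) = 60.9
Node u (S = 117): continuation = e^(−0.03)·[0.5508·0.0000 + 0.4492·23.1000] = 10.0708; exercise value = 0.0000 ≤ continuation, so V_u = 10.0708
Node d (S = 63): continuation = e^(−0.03)·[0.5508·23.1000 + 0.4492·60.9000] = 38.8968; exercise value = 42.0000 > continuation, so V_d = 42.0000 (exercise)
Node 0 (S = 90): continuation = e^(−0.03)·[0.5508·10.0708 + 0.4492·42.0000] = 23.6932; exercise value = 15.0000 ≤ continuation, so V_0 = 23.6932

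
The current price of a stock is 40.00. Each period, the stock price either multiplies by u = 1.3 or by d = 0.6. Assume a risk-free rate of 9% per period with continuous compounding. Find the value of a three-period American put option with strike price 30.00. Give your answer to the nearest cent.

2.18

Risk-neutral probability p = (e^0.09 − 0.6)/(1.3 − 0.6) = 0.4942/0.7000 = 0.7060
Terminal stock prices: S_uuu = 87.88, S_uud = 40.56, S_udd = 18.72, S_ddd = 8.64
Terminal payoffs (K − S): max(-57.88, 0) = 0, max(-10.56, 0) = 0, max(11.28, 0) = 11.28, max(21.36, 0) = 21.36
Node uu (S = 67.6): continuation = e^(−0.09)·[0.7060·0.0000 + 0.2940·0.0000] = 0.0000; exercise value = 0.0000 ≤ continuation, so V_uu = 0.0000
Node ud (S = 31.2): continuation = e^(−0.09)·[0.7060·0.0000 + 0.2940·11.2800] = 3.0313; exercise value = 0.0000 ≤ continuation, so V_ud = 3.0313
Node dd (S = 14.4): continuation = e^(−0.09)·[0.7060·11.2800 + 0.2940·21.3600] = 13.0179; exercise value = 15.6000 > continuation, so V_dd = 15.6000 (exercise)
Node u (S = 52): continuation = e^(−0.09)·[0.7060·0.0000 + 0.2940·3.0313] = 0.8146; exercise value = 0.0000 ≤ continuation, so V_u = 0.8146
Node d (S = 24): continuation = e^(−0.09)·[0.7060·3.0313 + 0.2940·15.6000] = 6.1480; exercise value = 6.0000 ≤ continuation, so V_d = 6.1480
Node 0 (S = 40): continuation = e^(−0.09)·[0.7060·0.8146 + 0.2940·6.1480] = 2.1777; exercise value = 0.0000 ≤ continuation, so V_0 = 2.1777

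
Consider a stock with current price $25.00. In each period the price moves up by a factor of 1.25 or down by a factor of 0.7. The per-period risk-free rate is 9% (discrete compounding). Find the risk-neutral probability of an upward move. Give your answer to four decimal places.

p = 0.7091

Risk-neutral probability p = (1 + 0.09 − 0.7)/(1.25 − 0.7) = 0.3900/0.5500 = 0.7091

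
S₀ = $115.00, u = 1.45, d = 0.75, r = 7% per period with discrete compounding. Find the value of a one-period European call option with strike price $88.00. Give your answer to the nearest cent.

Risk-neutral probability p = (1 + 0.07 − 0.75)/(1.45 − 0.75) = 0.3200/0.7000 = 0.4571
Terminal stock prices: S_u = 166.8, S_d = 86.25
Terminal payoffs (S − K): max(78.75, 0) = 78.75, max(-1.75, 0) = 0
Node 0 (S = 115): V_0 = 1/1.07·[0.4571·78.7500 + 0.5429·0.0000] = 33.6449

$33.64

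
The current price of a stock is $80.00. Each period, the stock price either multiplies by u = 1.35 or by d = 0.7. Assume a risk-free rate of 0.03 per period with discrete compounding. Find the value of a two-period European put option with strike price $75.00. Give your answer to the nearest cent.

Risk-neutral probability p = (1 + 0.03 − 0.7)/(1.35 − 0.7) = 0.3300/0.6500 = 0.5077
Terminal stock prices: S_uu = 145.8, S_ud = 75.6, S_dd = 39.2
Terminal payoffs (K − S): max(-70.8, 0) = 0, max(-0.6, 0) = 0, max(35.8, 0) = 35.8
Node u (S = 108): V_u = 1/1.03·[0.5077·0.0000 + 0.4923·0.0000] = 0.0000
Node d (S = 56): V_d = 1/1.03·[0.5077·0.0000 + 0.4923·35.8000] = 17.1113
Node 0 (S = 80): V_0 = 1/1.03·[0.5077·0.0000 + 0.4923·17.1113] = 8.1787

$8.18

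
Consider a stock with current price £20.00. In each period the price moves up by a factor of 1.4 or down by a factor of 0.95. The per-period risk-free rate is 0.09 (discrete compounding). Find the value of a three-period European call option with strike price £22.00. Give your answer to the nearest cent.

Risk-neutral probability p = (1 + 0.09 − 0.95)/(1.4 − 0.95) = 0.1400/0.4500 = 0.3111
Terminal stock prices: S_uuu = 54.88, S_uud = 37.24, S_udd = 25.27, S_ddd = 17.15
Terminal payoffs (S − K): max(32.88, 0) = 32.88, max(15.24, 0) = 15.24, max(3.27, 0) = 3.27, max(-4.853, 0) = 0
Node uu (S = 39.2): V_uu = 1/1.09·[0.3111·32.8800 + 0.6889·15.2400] = 19.0165
Node ud (S = 26.6): V_ud = 1/1.09·[0.3111·15.2400 + 0.6889·3.2700] = 6.4165
Node dd (S = 18.05): V_dd = 1/1.09·[0.3111·3.2700 + 0.6889·0.0000] = 0.9333
Node u (S = 28): V_u = 1/1.09·[0.3111·19.0165 + 0.6889·6.4165] = 9.4830
Node d (S = 19): V_d = 1/1.09·[0.3111·6.4165 + 0.6889·0.9333] = 2.4213
Node 0 (S = 20): V_0 = 1/1.09·[0.3111·9.4830 + 0.6889·2.4213] = 4.2370

£4.24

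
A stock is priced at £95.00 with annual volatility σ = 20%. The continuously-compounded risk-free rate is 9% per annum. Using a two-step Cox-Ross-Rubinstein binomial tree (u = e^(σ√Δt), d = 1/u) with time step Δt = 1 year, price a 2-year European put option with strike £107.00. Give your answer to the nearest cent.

£7.94

CRR parameters: u = e^(σ√Δt) = e^(0.2·√1) = 1.2214, d = 1/u = 0.8187
Per-period rate: rΔt = 0.09·1 = 0.09, so R = e^0.09 = 1.0942
Risk-neutral probability p = (e^0.09 − 0.8187)/(1.2214 − 0.8187) = 0.2754/0.4027 = 0.6840
Terminal stock prices: S_uu = 141.7, S_ud = 95, S_dd = 63.68
Terminal payoffs (K − S): max(-34.72, 0) = 0, max(12, 0) = 12, max(43.32, 0) = 43.32
Node u (S = 116): V_u = e^(−0.09)·[0.6840·0.0000 + 0.3160·12.0000] = 3.4652
Node d (S = 77.78): V_d = e^(−0.09)·[0.6840·12.0000 + 0.3160·43.3196] = 20.0112
Node 0 (S = 95): V_0 = e^(−0.09)·[0.6840·3.4652 + 0.3160·20.0112] = 7.9449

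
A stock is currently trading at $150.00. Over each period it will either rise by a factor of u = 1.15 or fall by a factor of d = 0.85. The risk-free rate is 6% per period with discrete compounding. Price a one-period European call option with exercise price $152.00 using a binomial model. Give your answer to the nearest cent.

Risk-neutral probability p = (1 + 0.06 − 0.85)/(1.15 − 0.85) = 0.2100/0.3000 = 0.7000
Terminal stock prices: S_u = 172.5, S_d = 127.5
Terminal payoffs (S − K): max(20.5, 0) = 20.5, max(-24.5, 0) = 0
Node 0 (S = 150): V_0 = 1/1.06·[0.7000·20.5000 + 0.3000·0.0000] = 13.5377

$13.54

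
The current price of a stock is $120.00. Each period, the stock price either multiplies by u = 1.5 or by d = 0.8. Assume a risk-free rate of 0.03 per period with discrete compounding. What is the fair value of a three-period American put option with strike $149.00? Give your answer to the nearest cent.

Risk-neutral probability p = (1 + 0.03 − 0.8)/(1.5 − 0.8) = 0.2300/0.7000 = 0.3286
Terminal stock prices: S_uuu = 405, S_uud = 216, S_udd = 115.2, S_ddd = 61.44
Terminal payoffs (K − S): max(-256, 0) = 0, max(-67, 0) = 0, max(33.8, 0) = 33.8, max(87.56, 0) = 87.56
Node uu (S = 270): continuation = 1/1.03·[0.3286·0.0000 + 0.6714·0.0000] = 0.0000; exercise value = 0.0000 ≤ continuation, so V_uu = 0.0000
Node ud (S = 144): continuation = 1/1.03·[0.3286·0.0000 + 0.6714·33.8000] = 22.0333; exercise value = 5.0000 ≤ continuation, so V_ud = 22.0333
Node dd (S = 76.8): continuation = 1/1.03·[0.3286·33.8000 + 0.6714·87.5600] = 67.8602; exercise value = 72.2000 > continuation, so V_dd = 72.2000 (exercise)
Node u (S = 180): continuation = 1/1.03·[0.3286·0.0000 + 0.6714·22.0333] = 14.3629; exercise value = 0.0000 ≤ continuation, so V_u = 14.3629
Node d (S = 96): continuation = 1/1.03·[0.3286·22.0333 + 0.6714·72.2000] = 54.0938; exercise value = 53.0000 ≤ continuation, so V_d = 54.0938
Node 0 (S = 120): continuation = 1/1.03·[0.3286·14.3629 + 0.6714·54.0938] = 39.8441; exercise value = 29.0000 ≤ continuation, so V_0 = 39.8441

$39.84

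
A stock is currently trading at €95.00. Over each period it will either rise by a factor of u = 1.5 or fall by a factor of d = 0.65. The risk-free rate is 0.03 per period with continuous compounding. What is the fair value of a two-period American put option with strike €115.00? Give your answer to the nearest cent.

Risk-neutral probability p = (e^0.03 − 0.65)/(1.5 − 0.65) = 0.3805/0.8500 = 0.4476
Terminal stock prices: S_uu = 213.8, S_ud = 92.62, S_dd = 40.14
Terminal payoffs (K − S): max(-98.75, 0) = 0, max(22.38, 0) = 22.38, max(74.86, 0) = 74.86
Node u (S = 142.5): continuation = e^(−0.03)·[0.4476·0.0000 + 0.5524·22.3750] = 11.9948; exercise value = 0.0000 ≤ continuation, so V_u = 11.9948
Node d (S = 61.75): continuation = e^(−0.03)·[0.4476·22.3750 + 0.5524·74.8625] = 49.8512; exercise value = 53.2500 > continuation, so V_d = 53.2500 (exercise)
Node 0 (S = 95): continuation = e^(−0.03)·[0.4476·11.9948 + 0.5524·53.2500] = 33.7564; exercise value = 20.0000 ≤ continuation, so V_0 = 33.7564

€33.76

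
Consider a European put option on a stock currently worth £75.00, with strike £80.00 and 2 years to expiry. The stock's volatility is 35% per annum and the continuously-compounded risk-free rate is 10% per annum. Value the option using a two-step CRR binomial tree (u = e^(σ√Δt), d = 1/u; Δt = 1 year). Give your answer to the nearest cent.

CRR parameters: u = e^(σ√Δt) = e^(0.35·√1) = 1.4191, d = 1/u = 0.7047
Per-period rate: rΔt = 0.1·1 = 0.1, so R = e^0.1 = 1.1052
Risk-neutral probability p = (e^0.1 − 0.7047)/(1.4191 − 0.7047) = 0.4005/0.7144 = 0.5606
Terminal stock prices: S_uu = 151, S_ud = 75, S_dd = 37.24
Terminal payoffs (K − S): max(-71.03, 0) = 0, max(5, 0) = 5, max(42.76, 0) = 42.76
Node u (S = 106.4): V_u = e^(−0.1)·[0.5606·0.0000 + 0.4394·5.0000] = 1.9879
Node d (S = 52.85): V_d = e^(−0.1)·[0.5606·5.0000 + 0.4394·42.7561] = 19.5354
Node 0 (S = 75): V_0 = e^(−0.1)·[0.5606·1.9879 + 0.4394·19.5354] = 8.7753

£8.78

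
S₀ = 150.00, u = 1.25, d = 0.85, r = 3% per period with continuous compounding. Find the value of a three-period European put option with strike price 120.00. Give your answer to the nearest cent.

Risk-neutral probability p = (e^0.03 − 0.85)/(1.25 − 0.85) = 0.1805/0.4000 = 0.4511
Terminal stock prices: S_uuu = 293, S_uud = 199.2, S_udd = 135.5, S_ddd = 92.12
Terminal payoffs (K − S): max(-173, 0) = 0, max(-79.22, 0) = 0, max(-15.47, 0) = 0, max(27.88, 0) = 27.88
Node uu (S = 234.4): V_uu = e^(−0.03)·[0.4511·0.0000 + 0.5489·0.0000] = 0.0000
Node ud (S = 159.4): V_ud = e^(−0.03)·[0.4511·0.0000 + 0.5489·0.0000] = 0.0000
Node dd (S = 108.4): V_dd = e^(−0.03)·[0.4511·0.0000 + 0.5489·27.8813] = 14.8507
Node u (S = 187.5): V_u = e^(−0.03)·[0.4511·0.0000 + 0.5489·0.0000] = 0.0000
Node d (S = 127.5): V_d = e^(−0.03)·[0.4511·0.0000 + 0.5489·14.8507] = 7.9101
Node 0 (S = 150): V_0 = e^(−0.03)·[0.4511·0.0000 + 0.5489·7.9101] = 4.2133

4.21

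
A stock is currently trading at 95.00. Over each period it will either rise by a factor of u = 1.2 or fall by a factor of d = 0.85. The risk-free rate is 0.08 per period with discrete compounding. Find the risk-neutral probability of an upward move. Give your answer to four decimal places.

p = 0.6571

Risk-neutral probability p = (1 + 0.08 − 0.85)/(1.2 − 0.85) = 0.2300/0.3500 = 0.6571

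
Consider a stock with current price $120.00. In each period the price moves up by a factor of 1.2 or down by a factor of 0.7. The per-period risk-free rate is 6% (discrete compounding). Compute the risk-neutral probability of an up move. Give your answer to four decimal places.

Risk-neutral probability p = (1 + 0.06 − 0.7)/(1.2 − 0.7) = 0.3600/0.5000 = 0.7200

p = 0.7200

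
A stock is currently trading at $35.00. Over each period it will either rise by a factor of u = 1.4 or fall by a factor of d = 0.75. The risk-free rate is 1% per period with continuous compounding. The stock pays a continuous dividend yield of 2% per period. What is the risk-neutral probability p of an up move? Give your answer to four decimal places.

Per-period risk-free factor R = e^0.01 = 1.0101; dividend-adjusted growth = e^(0.01−0.02) = 0.9900.
Risk-neutral probability p = (0.9900 − 0.75)/(1.4 − 0.75) = 0.2400/0.6500 = 0.3693

p = 0.3693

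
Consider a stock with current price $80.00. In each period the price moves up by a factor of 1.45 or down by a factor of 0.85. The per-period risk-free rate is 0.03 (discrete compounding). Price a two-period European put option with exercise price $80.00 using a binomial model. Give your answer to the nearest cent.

Risk-neutral probability p = (1 + 0.03 − 0.85)/(1.45 − 0.85) = 0.1800/0.6000 = 0.3000
Terminal stock prices: S_uu = 168.2, S_ud = 98.6, S_dd = 57.8
Terminal payoffs (K − S): max(-88.2, 0) = 0, max(-18.6, 0) = 0, max(22.2, 0) = 22.2
Node u (S = 116): V_u = 1/1.03·[0.3000·0.0000 + 0.7000·0.0000] = 0.0000
Node d (S = 68): V_d = 1/1.03·[0.3000·0.0000 + 0.7000·22.2000] = 15.0874
Node 0 (S = 80): V_0 = 1/1.03·[0.3000·0.0000 + 0.7000·15.0874] = 10.2536

$10.25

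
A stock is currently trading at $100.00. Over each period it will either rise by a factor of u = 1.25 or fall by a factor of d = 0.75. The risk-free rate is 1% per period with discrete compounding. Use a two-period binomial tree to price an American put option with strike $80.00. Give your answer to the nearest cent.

$5.36

Risk-neutral probability p = (1 + 0.01 − 0.75)/(1.25 − 0.75) = 0.2600/0.5000 = 0.5200
Terminal stock prices: S_uu = 156.2, S_ud = 93.75, S_dd = 56.25
Terminal payoffs (K − S): max(-76.25, 0) = 0, max(-13.75, 0) = 0, max(23.75, 0) = 23.75
Node u (S = 125): continuation = 1/1.01·[0.5200·0.0000 + 0.4800·0.0000] = 0.0000; exercise value = 0.0000 ≤ continuation, so V_u = 0.0000
Node d (S = 75): continuation = 1/1.01·[0.5200·0.0000 + 0.4800·23.7500] = 11.2871; exercise value = 5.0000 ≤ continuation, so V_d = 11.2871
Node 0 (S = 100): continuation = 1/1.01·[0.5200·0.0000 + 0.4800·11.2871] = 5.3642; exercise value = 0.0000 ≤ continuation, so V_0 = 5.3642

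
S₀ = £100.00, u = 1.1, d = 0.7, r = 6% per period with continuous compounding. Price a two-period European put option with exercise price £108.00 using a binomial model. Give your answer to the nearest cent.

Risk-neutral probability p = (e^0.06 − 0.7)/(1.1 − 0.7) = 0.3618/0.4000 = 0.9046
Terminal stock prices: S_uu = 121, S_ud = 77, S_dd = 49
Terminal payoffs (K − S): max(-13, 0) = 0, max(31, 0) = 31, max(59, 0) = 59
Node u (S = 110): V_u = e^(−0.06)·[0.9046·0.0000 + 0.0954·31.0000] = 2.7854
Node d (S = 70): V_d = e^(−0.06)·[0.9046·31.0000 + 0.0954·59.0000] = 31.7106
Node 0 (S = 100): V_0 = e^(−0.06)·[0.9046·2.7854 + 0.0954·31.7106] = 5.2222

£5.22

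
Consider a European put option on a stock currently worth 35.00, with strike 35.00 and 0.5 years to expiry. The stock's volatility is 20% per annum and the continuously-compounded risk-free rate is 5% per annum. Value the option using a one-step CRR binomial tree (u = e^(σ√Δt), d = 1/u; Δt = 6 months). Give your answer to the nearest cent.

2.01

CRR parameters: u = e^(σ√Δt) = e^(0.2·√0.5) = 1.1519, d = 1/u = 0.8681
Per-period rate: rΔt = 0.05·0.5 = 0.025, so R = e^0.025 = 1.0253
Risk-neutral probability p = (e^0.025 − 0.8681)/(1.1519 − 0.8681) = 0.1572/0.2838 = 0.5539
Terminal stock prices: S_u = 40.32, S_d = 30.38
Terminal payoffs (K − S): max(-5.317, 0) = 0, max(4.616, 0) = 4.616
Node 0 (S = 35): V_0 = e^(−0.025)·[0.5539·0.0000 + 0.4461·4.6157] = 2.0082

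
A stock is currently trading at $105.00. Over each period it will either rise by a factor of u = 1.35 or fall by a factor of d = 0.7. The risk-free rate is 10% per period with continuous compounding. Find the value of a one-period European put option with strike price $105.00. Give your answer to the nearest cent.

Risk-neutral probability p = (e^0.1 − 0.7)/(1.35 − 0.7) = 0.4052/0.6500 = 0.6233
Terminal stock prices: S_u = 141.8, S_d = 73.5
Terminal payoffs (K − S): max(-36.75, 0) = 0, max(31.5, 0) = 31.5
Node 0 (S = 105): V_0 = e^(−0.1)·[0.6233·0.0000 + 0.3767·31.5000] = 10.7357

$10.74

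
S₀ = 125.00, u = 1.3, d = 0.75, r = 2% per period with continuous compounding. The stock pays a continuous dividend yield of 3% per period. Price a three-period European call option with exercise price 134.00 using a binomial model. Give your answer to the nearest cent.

Per-period risk-free factor R = e^0.02 = 1.0202; dividend-adjusted growth = e^(0.02−0.03) = 0.9900.
Risk-neutral probability p = (0.9900 − 0.75)/(1.3 − 0.75) = 0.2400/0.5500 = 0.4365
Terminal stock prices: S_uuu = 274.6, S_uud = 158.4, S_udd = 91.41, S_ddd = 52.73
Terminal payoffs (S − K): max(140.6, 0) = 140.6, max(24.44, 0) = 24.44, max(-42.59, 0) = 0, max(-81.27, 0) = 0
Node uu (S = 211.3): V_uu = e^(−0.02)·[0.4365·140.6250 + 0.5635·24.4375] = 73.6600
Node ud (S = 121.9): V_ud = e^(−0.02)·[0.4365·24.4375 + 0.5635·0.0000] = 10.4547
Node dd (S = 70.31): V_dd = e^(−0.02)·[0.4365·0.0000 + 0.5635·0.0000] = 0.0000
Node u (S = 162.5): V_u = e^(−0.02)·[0.4365·73.6600 + 0.5635·10.4547] = 37.2876
Node d (S = 93.75): V_d = e^(−0.02)·[0.4365·10.4547 + 0.5635·0.0000] = 4.4726
Node 0 (S = 125): V_0 = e^(−0.02)·[0.4365·37.2876 + 0.5635·4.4726] = 18.4227

18.42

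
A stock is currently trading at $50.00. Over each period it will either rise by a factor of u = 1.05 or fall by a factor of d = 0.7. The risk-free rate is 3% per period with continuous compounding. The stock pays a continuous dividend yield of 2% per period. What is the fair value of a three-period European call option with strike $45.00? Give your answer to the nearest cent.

Per-period risk-free factor R = e^0.03 = 1.0305; dividend-adjusted growth = e^(0.03−0.02) = 1.0101.
Risk-neutral probability p = (1.0101 − 0.7)/(1.05 − 0.7) = 0.3101/0.3500 = 0.8859
Terminal stock prices: S_uuu = 57.88, S_uud = 38.59, S_udd = 25.72, S_ddd = 17.15
Terminal payoffs (S − K): max(12.88, 0) = 12.88, max(-6.413, 0) = 0, max(-19.28, 0) = 0, max(-27.85, 0) = 0
Node uu (S = 55.12): V_uu = e^(−0.03)·[0.8859·12.8813 + 0.1141·0.0000] = 11.0737
Node ud (S = 36.75): V_ud = e^(−0.03)·[0.8859·0.0000 + 0.1141·0.0000] = 0.0000
Node dd (S = 24.5): V_dd = e^(−0.03)·[0.8859·0.0000 + 0.1141·0.0000] = 0.0000
Node u (S = 52.5): V_u = e^(−0.03)·[0.8859·11.0737 + 0.1141·0.0000] = 9.5198
Node d (S = 35): V_d = e^(−0.03)·[0.8859·0.0000 + 0.1141·0.0000] = 0.0000
Node 0 (S = 50): V_0 = e^(−0.03)·[0.8859·9.5198 + 0.1141·0.0000] = 8.1840

$8.18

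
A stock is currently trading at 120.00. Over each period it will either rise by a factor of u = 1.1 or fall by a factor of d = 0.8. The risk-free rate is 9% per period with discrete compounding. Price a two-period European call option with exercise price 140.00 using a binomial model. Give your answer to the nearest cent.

4.09

Risk-neutral probability p = (1 + 0.09 − 0.8)/(1.1 − 0.8) = 0.2900/0.3000 = 0.9667
Terminal stock prices: S_uu = 145.2, S_ud = 105.6, S_dd = 76.8
Terminal payoffs (S − K): max(5.2, 0) = 5.2, max(-34.4, 0) = 0, max(-63.2, 0) = 0
Node u (S = 132): V_u = 1/1.09·[0.9667·5.2000 + 0.0333·0.0000] = 4.6116
Node d (S = 96): V_d = 1/1.09·[0.9667·0.0000 + 0.0333·0.0000] = 0.0000
Node 0 (S = 120): V_0 = 1/1.09·[0.9667·4.6116 + 0.0333·0.0000] = 4.0898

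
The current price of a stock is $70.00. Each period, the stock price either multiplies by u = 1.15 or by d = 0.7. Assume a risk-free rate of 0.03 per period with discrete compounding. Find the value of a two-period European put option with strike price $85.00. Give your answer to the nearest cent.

Risk-neutral probability p = (1 + 0.03 − 0.7)/(1.15 − 0.7) = 0.3300/0.4500 = 0.7333
Terminal stock prices: S_uu = 92.57, S_ud = 56.35, S_dd = 34.3
Terminal payoffs (K − S): max(-7.575, 0) = 0, max(28.65, 0) = 28.65, max(50.7, 0) = 50.7
Node u (S = 80.5): V_u = 1/1.03·[0.7333·0.0000 + 0.2667·28.6500] = 7.4175
Node d (S = 49): V_d = 1/1.03·[0.7333·28.6500 + 0.2667·50.7000] = 33.5243
Node 0 (S = 70): V_0 = 1/1.03·[0.7333·7.4175 + 0.2667·33.5243] = 13.9605

$13.96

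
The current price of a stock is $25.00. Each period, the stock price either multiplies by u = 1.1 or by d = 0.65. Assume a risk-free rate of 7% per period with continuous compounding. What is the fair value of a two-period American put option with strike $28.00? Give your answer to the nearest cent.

Risk-neutral probability p = (e^0.07 − 0.65)/(1.1 − 0.65) = 0.4225/0.4500 = 0.9389
Terminal stock prices: S_uu = 30.25, S_ud = 17.88, S_dd = 10.56
Terminal payoffs (K − S): max(-2.25, 0) = 0, max(10.12, 0) = 10.12, max(17.44, 0) = 17.44
Node u (S = 27.5): continuation = e^(−0.07)·[0.9389·0.0000 + 0.0611·10.1250] = 0.5767; exercise value = 0.5000 ≤ continuation, so V_u = 0.5767
Node d (S = 16.25): continuation = e^(−0.07)·[0.9389·10.1250 + 0.0611·17.4375] = 9.8570; exercise value = 11.7500 > continuation, so V_d = 11.7500 (exercise)
Node 0 (S = 25): continuation = e^(−0.07)·[0.9389·0.5767 + 0.0611·11.7500] = 1.1742; exercise value = 3.0000 > continuation, so V_0 = 3.0000 (exercise)

$3.00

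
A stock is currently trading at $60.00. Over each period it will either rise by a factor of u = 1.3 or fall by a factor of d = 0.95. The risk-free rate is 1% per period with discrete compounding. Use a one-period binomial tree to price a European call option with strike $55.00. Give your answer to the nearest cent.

$5.54

Risk-neutral probability p = (1 + 0.01 − 0.95)/(1.3 − 0.95) = 0.0600/0.3500 = 0.1714
Terminal stock prices: S_u = 78, S_d = 57
Terminal payoffs (S − K): max(23, 0) = 23, max(2, 0) = 2
Node 0 (S = 60): V_0 = 1/1.01·[0.1714·23.0000 + 0.8286·2.0000] = 5.5446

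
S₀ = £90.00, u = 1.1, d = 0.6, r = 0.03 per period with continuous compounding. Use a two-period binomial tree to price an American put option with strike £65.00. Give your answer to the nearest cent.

Risk-neutral probability p = (e^0.03 − 0.6)/(1.1 − 0.6) = 0.4305/0.5000 = 0.8609
Terminal stock prices: S_uu = 108.9, S_ud = 59.4, S_dd = 32.4
Terminal payoffs (K − S): max(-43.9, 0) = 0, max(5.6, 0) = 5.6, max(32.6, 0) = 32.6
Node u (S = 99): continuation = e^(−0.03)·[0.8609·0.0000 + 0.1391·5.6000] = 0.7559; exercise value = 0.0000 ≤ continuation, so V_u = 0.7559
Node d (S = 54): continuation = e^(−0.03)·[0.8609·5.6000 + 0.1391·32.6000] = 9.0790; exercise value = 11.0000 > continuation, so V_d = 11.0000 (exercise)
Node 0 (S = 90): continuation = e^(−0.03)·[0.8609·0.7559 + 0.1391·11.0000] = 2.1163; exercise value = 0.0000 ≤ continuation, so V_0 = 2.1163

£2.12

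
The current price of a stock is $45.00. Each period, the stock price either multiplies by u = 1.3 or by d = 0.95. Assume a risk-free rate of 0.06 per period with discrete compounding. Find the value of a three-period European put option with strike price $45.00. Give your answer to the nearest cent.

$1.74

Risk-neutral probability p = (1 + 0.06 − 0.95)/(1.3 − 0.95) = 0.1100/0.3500 = 0.3143
Terminal stock prices: S_uuu = 98.87, S_uud = 72.25, S_udd = 52.8, S_ddd = 38.58
Terminal payoffs (K − S): max(-53.87, 0) = 0, max(-27.25, 0) = 0, max(-7.796, 0) = 0, max(6.418, 0) = 6.418
Node uu (S = 76.05): V_uu = 1/1.06·[0.3143·0.0000 + 0.6857·0.0000] = 0.0000
Node ud (S = 55.57): V_ud = 1/1.06·[0.3143·0.0000 + 0.6857·0.0000] = 0.0000
Node dd (S = 40.61): V_dd = 1/1.06·[0.3143·0.0000 + 0.6857·6.4181] = 4.1519
Node u (S = 58.5): V_u = 1/1.06·[0.3143·0.0000 + 0.6857·0.0000] = 0.0000
Node d (S = 42.75): V_d = 1/1.06·[0.3143·0.0000 + 0.6857·4.1519] = 2.6859
Node 0 (S = 45): V_0 = 1/1.06·[0.3143·0.0000 + 0.6857·2.6859] = 1.7375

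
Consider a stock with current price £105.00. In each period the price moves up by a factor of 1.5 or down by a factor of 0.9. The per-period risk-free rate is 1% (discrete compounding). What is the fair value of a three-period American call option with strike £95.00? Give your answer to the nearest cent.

Risk-neutral probability p = (1 + 0.01 − 0.9)/(1.5 − 0.9) = 0.1100/0.6000 = 0.1833
Terminal stock prices: S_uuu = 354.4, S_uud = 212.6, S_udd = 127.6, S_ddd = 76.55
Terminal payoffs (S − K): max(259.4, 0) = 259.4, max(117.6, 0) = 117.6, max(32.58, 0) = 32.58, max(-18.45, 0) = 0
Node uu (S = 236.2): continuation = 1/1.01·[0.1833·259.3750 + 0.8167·117.6250] = 142.1906; exercise value = 141.2500 ≤ continuation, so V_uu = 142.1906
Node ud (S = 141.8): continuation = 1/1.01·[0.1833·117.6250 + 0.8167·32.5750] = 47.6906; exercise value = 46.7500 ≤ continuation, so V_ud = 47.6906
Node dd (S = 85.05): continuation = 1/1.01·[0.1833·32.5750 + 0.8167·0.0000] = 5.9130; exercise value = 0.0000 ≤ continuation, so V_dd = 5.9130
Node u (S = 157.5): continuation = 1/1.01·[0.1833·142.1906 + 0.8167·47.6906] = 64.3719; exercise value = 62.5000 ≤ continuation, so V_u = 64.3719
Node d (S = 94.5): continuation = 1/1.01·[0.1833·47.6906 + 0.8167·5.9130] = 13.4378; exercise value = 0.0000 ≤ continuation, so V_d = 13.4378
Node 0 (S = 105): continuation = 1/1.01·[0.1833·64.3719 + 0.8167·13.4378] = 22.5502; exercise value = 10.0000 ≤ continuation, so V_0 = 22.5502

£22.55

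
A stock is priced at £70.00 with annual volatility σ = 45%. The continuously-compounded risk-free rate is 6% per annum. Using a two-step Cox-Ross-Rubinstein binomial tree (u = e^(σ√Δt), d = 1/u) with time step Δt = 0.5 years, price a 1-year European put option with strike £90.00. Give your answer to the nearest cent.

CRR parameters: u = e^(σ√Δt) = e^(0.45·√0.5) = 1.3746, d = 1/u = 0.7275
Per-period rate: rΔt = 0.06·0.5 = 0.03, so R = e^0.03 = 1.0305
Risk-neutral probability p = (e^0.03 − 0.7275)/(1.3746 − 0.7275) = 0.3030/0.6472 = 0.4682
Terminal stock prices: S_uu = 132.3, S_ud = 70, S_dd = 37.04
Terminal payoffs (K − S): max(-42.28, 0) = 0, max(20, 0) = 20, max(52.96, 0) = 52.96
Node u (S = 96.23): V_u = e^(−0.03)·[0.4682·0.0000 + 0.5318·20.0000] = 10.3222
Node d (S = 50.92): V_d = e^(−0.03)·[0.4682·20.0000 + 0.5318·52.9563] = 36.4180
Node 0 (S = 70): V_0 = e^(−0.03)·[0.4682·10.3222 + 0.5318·36.4180] = 23.4855

£23.49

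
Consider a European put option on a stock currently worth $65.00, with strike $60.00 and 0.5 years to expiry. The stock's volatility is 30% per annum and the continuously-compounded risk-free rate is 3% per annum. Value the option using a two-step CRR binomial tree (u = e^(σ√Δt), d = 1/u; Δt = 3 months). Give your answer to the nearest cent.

CRR parameters: u = e^(σ√Δt) = e^(0.3·√0.25) = 1.1618, d = 1/u = 0.8607
Per-period rate: rΔt = 0.03·0.25 = 0.0075, so R = e^0.0075 = 1.0075
Risk-neutral probability p = (e^0.0075 − 0.8607)/(1.1618 − 0.8607) = 0.1468/0.3011 = 0.4876
Terminal stock prices: S_uu = 87.74, S_ud = 65, S_dd = 48.15
Terminal payoffs (K − S): max(-27.74, 0) = 0, max(-5, 0) = 0, max(11.85, 0) = 11.85
Node u (S = 75.52): V_u = e^(−0.0075)·[0.4876·0.0000 + 0.5124·0.0000] = 0.0000
Node d (S = 55.95): V_d = e^(−0.0075)·[0.4876·0.0000 + 0.5124·11.8468] = 6.0253
Node 0 (S = 65): V_0 = e^(−0.0075)·[0.4876·0.0000 + 0.5124·6.0253] = 3.0645

$3.06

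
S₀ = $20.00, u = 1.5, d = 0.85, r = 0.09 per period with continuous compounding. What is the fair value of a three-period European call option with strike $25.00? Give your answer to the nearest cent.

Risk-neutral probability p = (e^0.09 − 0.85)/(1.5 − 0.85) = 0.2442/0.6500 = 0.3757
Terminal stock prices: S_uuu = 67.5, S_uud = 38.25, S_udd = 21.67, S_ddd = 12.28
Terminal payoffs (S − K): max(42.5, 0) = 42.5, max(13.25, 0) = 13.25, max(-3.325, 0) = 0, max(-12.72, 0) = 0
Node uu (S = 45): V_uu = e^(−0.09)·[0.3757·42.5000 + 0.6243·13.2500] = 22.1517
Node ud (S = 25.5): V_ud = e^(−0.09)·[0.3757·13.2500 + 0.6243·0.0000] = 4.5490
Node dd (S = 14.45): V_dd = e^(−0.09)·[0.3757·0.0000 + 0.6243·0.0000] = 0.0000
Node u (S = 30): V_u = e^(−0.09)·[0.3757·22.1517 + 0.6243·4.5490] = 10.2009
Node d (S = 17): V_d = e^(−0.09)·[0.3757·4.5490 + 0.6243·0.0000] = 1.5618
Node 0 (S = 20): V_0 = e^(−0.09)·[0.3757·10.2009 + 0.6243·1.5618] = 4.3933

$4.39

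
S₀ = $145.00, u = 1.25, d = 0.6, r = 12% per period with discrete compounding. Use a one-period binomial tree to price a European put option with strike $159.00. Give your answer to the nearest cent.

Risk-neutral probability p = (1 + 0.12 − 0.6)/(1.25 − 0.6) = 0.5200/0.6500 = 0.8000
Terminal stock prices: S_u = 181.2, S_d = 87
Terminal payoffs (K − S): max(-22.25, 0) = 0, max(72, 0) = 72
Node 0 (S = 145): V_0 = 1/1.12·[0.8000·0.0000 + 0.2000·72.0000] = 12.8571

$12.86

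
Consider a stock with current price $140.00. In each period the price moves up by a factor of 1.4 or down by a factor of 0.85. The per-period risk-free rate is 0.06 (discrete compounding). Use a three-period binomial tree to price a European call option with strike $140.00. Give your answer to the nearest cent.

Risk-neutral probability p = (1 + 0.06 − 0.85)/(1.4 − 0.85) = 0.2100/0.5500 = 0.3818
Terminal stock prices: S_uuu = 384.2, S_uud = 233.2, S_udd = 141.6, S_ddd = 85.98
Terminal payoffs (S − K): max(244.2, 0) = 244.2, max(93.24, 0) = 93.24, max(1.61, 0) = 1.61, max(-54.02, 0) = 0
Node uu (S = 274.4): V_uu = 1/1.06·[0.3818·244.1600 + 0.6182·93.2400] = 142.3245
Node ud (S = 166.6): V_ud = 1/1.06·[0.3818·93.2400 + 0.6182·1.6100] = 34.5245
Node dd (S = 101.1): V_dd = 1/1.06·[0.3818·1.6100 + 0.6182·0.0000] = 0.5799
Node u (S = 196): V_u = 1/1.06·[0.3818·142.3245 + 0.6182·34.5245] = 71.4005
Node d (S = 119): V_d = 1/1.06·[0.3818·34.5245 + 0.6182·0.5799] = 12.7741
Node 0 (S = 140): V_0 = 1/1.06·[0.3818·71.4005 + 0.6182·12.7741] = 33.1686

$33.17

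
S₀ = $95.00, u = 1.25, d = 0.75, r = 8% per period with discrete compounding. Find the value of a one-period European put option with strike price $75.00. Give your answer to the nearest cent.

$1.18

Risk-neutral probability p = (1 + 0.08 − 0.75)/(1.25 − 0.75) = 0.3300/0.5000 = 0.6600
Terminal stock prices: S_u = 118.8, S_d = 71.25
Terminal payoffs (K − S): max(-43.75, 0) = 0, max(3.75, 0) = 3.75
Node 0 (S = 95): V_0 = 1/1.08·[0.6600·0.0000 + 0.3400·3.7500] = 1.1806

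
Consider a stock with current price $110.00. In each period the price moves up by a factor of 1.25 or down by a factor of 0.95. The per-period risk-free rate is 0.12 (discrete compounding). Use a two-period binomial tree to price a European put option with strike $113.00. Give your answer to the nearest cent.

$2.05

Risk-neutral probability p = (1 + 0.12 − 0.95)/(1.25 − 0.95) = 0.1700/0.3000 = 0.5667
Terminal stock prices: S_uu = 171.9, S_ud = 130.6, S_dd = 99.27
Terminal payoffs (K − S): max(-58.88, 0) = 0, max(-17.62, 0) = 0, max(13.73, 0) = 13.73
Node u (S = 137.5): V_u = 1/1.12·[0.5667·0.0000 + 0.4333·0.0000] = 0.0000
Node d (S = 104.5): V_d = 1/1.12·[0.5667·0.0000 + 0.4333·13.7250] = 5.3103
Node 0 (S = 110): V_0 = 1/1.12·[0.5667·0.0000 + 0.4333·5.3103] = 2.0546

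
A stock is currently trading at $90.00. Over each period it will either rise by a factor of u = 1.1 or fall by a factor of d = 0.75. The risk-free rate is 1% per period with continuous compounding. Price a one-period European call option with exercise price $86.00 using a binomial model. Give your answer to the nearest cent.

$9.56

Risk-neutral probability p = (e^0.01 − 0.75)/(1.1 − 0.75) = 0.2601/0.3500 = 0.7430
Terminal stock prices: S_u = 99, S_d = 67.5
Terminal payoffs (S − K): max(13, 0) = 13, max(-18.5, 0) = 0
Node 0 (S = 90): V_0 = e^(−0.01)·[0.7430·13.0000 + 0.2570·0.0000] = 9.5629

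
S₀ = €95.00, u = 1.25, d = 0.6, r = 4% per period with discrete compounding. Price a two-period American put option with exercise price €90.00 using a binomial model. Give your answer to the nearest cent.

€14.04

Risk-neutral probability p = (1 + 0.04 − 0.6)/(1.25 − 0.6) = 0.4400/0.6500 = 0.6769
Terminal stock prices: S_uu = 148.4, S_ud = 71.25, S_dd = 34.2
Terminal payoffs (K − S): max(-58.44, 0) = 0, max(18.75, 0) = 18.75, max(55.8, 0) = 55.8
Node u (S = 118.8): continuation = 1/1.04·[0.6769·0.0000 + 0.3231·18.7500] = 5.8247; exercise value = 0.0000 ≤ continuation, so V_u = 5.8247
Node d (S = 57): continuation = 1/1.04·[0.6769·18.7500 + 0.3231·55.8000] = 29.5385; exercise value = 33.0000 > continuation, so V_d = 33.0000 (exercise)
Node 0 (S = 95): continuation = 1/1.04·[0.6769·5.8247 + 0.3231·33.0000] = 14.0427; exercise value = 0.0000 ≤ continuation, so V_0 = 14.0427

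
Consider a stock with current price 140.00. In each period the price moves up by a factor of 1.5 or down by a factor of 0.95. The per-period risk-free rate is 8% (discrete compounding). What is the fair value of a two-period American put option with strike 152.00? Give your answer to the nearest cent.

Risk-neutral probability p = (1 + 0.08 − 0.95)/(1.5 − 0.95) = 0.1300/0.5500 = 0.2364
Terminal stock prices: S_uu = 315, S_ud = 199.5, S_dd = 126.3
Terminal payoffs (K − S): max(-163, 0) = 0, max(-47.5, 0) = 0, max(25.65, 0) = 25.65
Node u (S = 210): continuation = 1/1.08·[0.2364·0.0000 + 0.7636·0.0000] = 0.0000; exercise value = 0.0000 ≤ continuation, so V_u = 0.0000
Node d (S = 133): continuation = 1/1.08·[0.2364·0.0000 + 0.7636·25.6500] = 18.1364; exercise value = 19.0000 > continuation, so V_d = 19.0000 (exercise)
Node 0 (S = 140): continuation = 1/1.08·[0.2364·0.0000 + 0.7636·19.0000] = 13.4343; exercise value = 12.0000 ≤ continuation, so V_0 = 13.4343

13.43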